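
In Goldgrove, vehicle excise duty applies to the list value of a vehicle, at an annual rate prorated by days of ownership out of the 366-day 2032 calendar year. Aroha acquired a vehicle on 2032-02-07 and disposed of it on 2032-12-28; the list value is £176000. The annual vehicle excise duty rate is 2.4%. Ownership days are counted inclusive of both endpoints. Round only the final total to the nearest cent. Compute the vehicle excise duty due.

Days held (2032-02-07 to 2032-12-28): 326 out of 366
Tax = £176000 × 2.4% × 326/366 = £3762.3607

£3762.36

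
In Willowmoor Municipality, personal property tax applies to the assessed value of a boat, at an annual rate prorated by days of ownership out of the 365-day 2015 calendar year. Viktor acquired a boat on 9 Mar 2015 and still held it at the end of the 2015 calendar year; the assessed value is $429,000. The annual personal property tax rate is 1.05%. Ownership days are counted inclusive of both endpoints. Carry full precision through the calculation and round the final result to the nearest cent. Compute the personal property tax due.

Days held (9 Mar – 31 Dec 2015): 298 out of 365
Tax = $429,000 × 1.05% × 298/365 = $3,677.6466

$3,677.65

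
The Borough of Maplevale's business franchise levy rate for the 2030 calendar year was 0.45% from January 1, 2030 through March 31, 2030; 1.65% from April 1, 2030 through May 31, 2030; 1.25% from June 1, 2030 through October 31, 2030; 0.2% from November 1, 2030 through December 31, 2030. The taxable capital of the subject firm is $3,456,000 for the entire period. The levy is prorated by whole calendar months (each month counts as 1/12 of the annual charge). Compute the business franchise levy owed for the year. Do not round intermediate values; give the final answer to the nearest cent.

January 1 – March 31, 2030: 3 months at 0.45% → $3,456,000 × 0.45% × 3/12 = $3,888.0000
April 1 – May 31, 2030: 2 months at 1.65% → $3,456,000 × 1.65% × 2/12 = $9,504.0000
June 1 – October 31, 2030: 5 months at 1.25% → $3,456,000 × 1.25% × 5/12 = $18,000.0000
November 1 – December 31, 2030: 2 months at 0.2% → $3,456,000 × 0.2% × 2/12 = $1,152.0000
Total = $32,544.0000

$32,544.00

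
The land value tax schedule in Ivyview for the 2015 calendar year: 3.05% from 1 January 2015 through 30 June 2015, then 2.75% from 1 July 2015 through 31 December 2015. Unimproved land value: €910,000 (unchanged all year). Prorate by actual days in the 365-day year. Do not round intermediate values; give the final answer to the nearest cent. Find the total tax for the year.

€26,378.78

1 January – 30 June 2015: 181 days at 3.05% → €910,000 × 3.05% × 181/365 = €13,763.4384
1 July – 31 December 2015: 184 days at 2.75% → €910,000 × 2.75% × 184/365 = €12,615.3425
Total = €26,378.7808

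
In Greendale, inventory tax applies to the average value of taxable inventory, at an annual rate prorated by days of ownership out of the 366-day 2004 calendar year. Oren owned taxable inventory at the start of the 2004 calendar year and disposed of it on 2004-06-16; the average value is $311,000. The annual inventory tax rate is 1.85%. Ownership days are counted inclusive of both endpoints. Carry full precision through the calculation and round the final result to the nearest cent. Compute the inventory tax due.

Days held (2004-01-01 to 2004-06-16): 168 out of 366
Tax = $311,000 × 1.85% × 168/366 = $2,640.9508

$2,640.95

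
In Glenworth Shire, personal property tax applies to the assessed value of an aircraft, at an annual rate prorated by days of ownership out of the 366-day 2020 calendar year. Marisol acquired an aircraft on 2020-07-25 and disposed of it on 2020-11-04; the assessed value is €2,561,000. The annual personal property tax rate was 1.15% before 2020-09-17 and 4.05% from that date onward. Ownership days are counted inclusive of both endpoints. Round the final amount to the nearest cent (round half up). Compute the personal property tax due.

€18,231.38

2020-07-25 to 2020-09-16: 54 days at 1.15% → €2,561,000 × 1.15% × 54/366 = €4,345.3033
2020-09-17 to 2020-11-04: 49 days at 4.05% → €2,561,000 × 4.05% × 49/366 = €13,886.0779
Total = €18,231.3811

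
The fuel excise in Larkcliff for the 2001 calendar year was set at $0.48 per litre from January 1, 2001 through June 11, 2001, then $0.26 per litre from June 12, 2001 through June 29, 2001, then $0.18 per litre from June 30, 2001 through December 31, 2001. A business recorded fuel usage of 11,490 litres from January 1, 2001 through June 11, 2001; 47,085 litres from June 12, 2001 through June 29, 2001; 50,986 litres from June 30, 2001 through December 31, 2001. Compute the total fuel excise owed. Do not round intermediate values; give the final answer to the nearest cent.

$26,934.78

January 1 – June 11, 2001: 11,490 litres at $0.48/litre → $5,515.20
June 12 – June 29, 2001: 47,085 litres at $0.26/litre → $12,242.10
June 30 – December 31, 2001: 50,986 litres at $0.18/litre → $9,177.48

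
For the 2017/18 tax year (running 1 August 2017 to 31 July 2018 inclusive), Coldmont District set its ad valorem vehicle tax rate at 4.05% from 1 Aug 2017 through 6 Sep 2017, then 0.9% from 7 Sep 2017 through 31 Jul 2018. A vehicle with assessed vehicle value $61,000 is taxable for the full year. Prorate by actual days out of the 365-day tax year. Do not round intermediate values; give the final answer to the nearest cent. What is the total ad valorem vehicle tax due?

1 Aug – 6 Sep 2017: 37 days at 4.05% → $61,000 × 4.05% × 37/365 = $250.4342
7 Sep 2017 – 31 Jul 2018: 328 days at 0.9% → $61,000 × 0.9% × 328/365 = $493.3479
Total = $743.7822

$743.78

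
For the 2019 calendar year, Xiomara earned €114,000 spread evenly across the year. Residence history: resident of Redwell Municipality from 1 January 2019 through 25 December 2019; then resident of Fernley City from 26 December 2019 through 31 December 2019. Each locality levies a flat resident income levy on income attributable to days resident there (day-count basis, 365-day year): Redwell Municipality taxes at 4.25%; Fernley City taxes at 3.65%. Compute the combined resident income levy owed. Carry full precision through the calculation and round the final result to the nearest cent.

Redwell Municipality, 1 January – 25 December 2019: 359 days → €114,000 × 4.25% × 359/365 = €4,765.3562
Fernley City, 26 December – 31 December 2019: 6 days → €114,000 × 3.65% × 6/365 = €68.4000
Total = €4,833.7562

€4,833.76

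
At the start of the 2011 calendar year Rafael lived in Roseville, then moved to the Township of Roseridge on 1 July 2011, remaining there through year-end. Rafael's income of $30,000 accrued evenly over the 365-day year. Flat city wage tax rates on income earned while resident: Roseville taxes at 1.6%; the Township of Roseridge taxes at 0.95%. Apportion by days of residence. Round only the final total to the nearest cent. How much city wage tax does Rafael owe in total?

Roseville, 1 January – 30 June 2011: 181 days → $30,000 × 1.6% × 181/365 = $238.0274
The Township of Roseridge, 1 July – 31 December 2011: 184 days → $30,000 × 0.95% × 184/365 = $143.6712
Total = $381.6986

$381.70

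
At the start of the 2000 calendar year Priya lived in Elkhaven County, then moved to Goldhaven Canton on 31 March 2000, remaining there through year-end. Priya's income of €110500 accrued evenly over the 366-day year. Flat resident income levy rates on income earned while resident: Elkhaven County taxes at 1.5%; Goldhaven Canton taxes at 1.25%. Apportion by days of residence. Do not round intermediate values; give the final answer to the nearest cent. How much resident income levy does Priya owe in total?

Elkhaven County, 1 January – 30 March 2000: 90 days → €110500 × 1.5% × 90/366 = €407.5820
Goldhaven Canton, 31 March – 31 December 2000: 276 days → €110500 × 1.25% × 276/366 = €1041.5984
Total = €1449.1803

€1449.18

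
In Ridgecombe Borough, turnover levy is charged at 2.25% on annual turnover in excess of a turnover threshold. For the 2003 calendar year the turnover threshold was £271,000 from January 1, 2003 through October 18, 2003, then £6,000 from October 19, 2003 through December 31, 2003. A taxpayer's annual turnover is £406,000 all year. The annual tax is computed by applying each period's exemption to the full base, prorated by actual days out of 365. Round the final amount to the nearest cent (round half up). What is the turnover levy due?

January 1 – October 18, 2003: 291 days, exemption £271,000 → (£406,000 − £271,000) × 2.25% × 291/365 = £2,421.6781
October 19 – December 31, 2003: 74 days, exemption £6,000 → (£406,000 − £6,000) × 2.25% × 74/365 = £1,824.6575
Total = £4,246.3356

£4,246.34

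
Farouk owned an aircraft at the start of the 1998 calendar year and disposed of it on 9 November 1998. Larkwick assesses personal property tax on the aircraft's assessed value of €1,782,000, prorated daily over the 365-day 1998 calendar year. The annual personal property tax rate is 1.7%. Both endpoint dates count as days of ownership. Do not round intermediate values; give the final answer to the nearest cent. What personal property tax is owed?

€25,978.14

Days held (1 January – 9 November 1998): 313 out of 365
Tax = €1,782,000 × 1.7% × 313/365 = €25,978.1425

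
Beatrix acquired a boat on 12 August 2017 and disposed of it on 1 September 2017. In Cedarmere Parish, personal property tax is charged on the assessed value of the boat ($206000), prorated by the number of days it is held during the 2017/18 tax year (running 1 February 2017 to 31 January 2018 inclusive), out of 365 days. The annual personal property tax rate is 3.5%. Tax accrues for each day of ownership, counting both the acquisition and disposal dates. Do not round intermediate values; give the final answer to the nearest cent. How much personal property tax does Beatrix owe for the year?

$414.82

Days held (12 August – 1 September 2017): 21 out of 365
Tax = $206000 × 3.5% × 21/365 = $414.8219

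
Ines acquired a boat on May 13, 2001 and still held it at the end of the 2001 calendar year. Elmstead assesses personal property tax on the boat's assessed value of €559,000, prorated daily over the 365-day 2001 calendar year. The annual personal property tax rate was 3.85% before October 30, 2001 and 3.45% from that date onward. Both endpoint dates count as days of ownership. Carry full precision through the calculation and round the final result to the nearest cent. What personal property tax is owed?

€13,352.44

May 13 – October 29, 2001: 170 days at 3.85% → €559,000 × 3.85% × 170/365 = €10,023.7123
October 30 – December 31, 2001: 63 days at 3.45% → €559,000 × 3.45% × 63/365 = €3,328.7301
Total = €13,352.4425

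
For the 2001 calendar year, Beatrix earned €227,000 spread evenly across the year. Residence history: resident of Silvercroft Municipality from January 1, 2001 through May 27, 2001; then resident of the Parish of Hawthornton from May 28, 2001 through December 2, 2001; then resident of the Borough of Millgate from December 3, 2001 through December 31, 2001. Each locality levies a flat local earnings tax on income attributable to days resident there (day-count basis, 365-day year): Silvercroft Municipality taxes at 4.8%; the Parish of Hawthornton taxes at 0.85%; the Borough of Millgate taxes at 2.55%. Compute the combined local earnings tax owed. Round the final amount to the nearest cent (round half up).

Silvercroft Municipality, January 1 – May 27, 2001: 147 days → €227,000 × 4.8% × 147/365 = €4,388.2521
The Parish of Hawthornton, May 28 – December 2, 2001: 189 days → €227,000 × 0.85% × 189/365 = €999.1110
The Borough of Millgate, December 3 – December 31, 2001: 29 days → €227,000 × 2.55% × 29/365 = €459.9082
Total = €5,847.2712

€5,847.27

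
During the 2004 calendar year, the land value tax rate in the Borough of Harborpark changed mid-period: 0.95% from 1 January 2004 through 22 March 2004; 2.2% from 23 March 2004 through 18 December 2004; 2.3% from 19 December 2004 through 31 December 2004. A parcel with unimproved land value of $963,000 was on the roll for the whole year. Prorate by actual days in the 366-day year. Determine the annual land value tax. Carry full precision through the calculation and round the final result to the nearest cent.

$18,523.28

1 January – 22 March 2004: 82 days at 0.95% → $963,000 × 0.95% × 82/366 = $2,049.6639
23 March – 18 December 2004: 271 days at 2.2% → $963,000 × 2.2% × 271/366 = $15,686.9016
19 December – 31 December 2004: 13 days at 2.3% → $963,000 × 2.3% × 13/366 = $786.7131
Total = $18,523.2787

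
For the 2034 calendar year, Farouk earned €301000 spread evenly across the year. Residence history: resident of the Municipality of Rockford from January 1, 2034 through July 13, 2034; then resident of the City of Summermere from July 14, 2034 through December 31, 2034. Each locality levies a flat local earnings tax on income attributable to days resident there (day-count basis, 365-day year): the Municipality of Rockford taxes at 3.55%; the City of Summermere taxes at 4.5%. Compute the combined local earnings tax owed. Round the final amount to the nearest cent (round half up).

€12025.16

The Municipality of Rockford, January 1 – July 13, 2034: 194 days → €301000 × 3.55% × 194/365 = €5679.4164
The City of Summermere, July 14 – December 31, 2034: 171 days → €301000 × 4.5% × 171/365 = €6345.7397
Total = €12025.1562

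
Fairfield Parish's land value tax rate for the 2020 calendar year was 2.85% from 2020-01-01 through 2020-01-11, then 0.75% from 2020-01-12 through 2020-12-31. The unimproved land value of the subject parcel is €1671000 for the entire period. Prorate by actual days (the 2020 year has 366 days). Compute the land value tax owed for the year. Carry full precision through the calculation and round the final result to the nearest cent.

€13587.15

2020-01-01 to 2020-01-11: 11 days at 2.85% → €1671000 × 2.85% × 11/366 = €1431.3074
2020-01-12 to 2020-12-31: 355 days at 0.75% → €1671000 × 0.75% × 355/366 = €12155.8402
Total = €13587.1475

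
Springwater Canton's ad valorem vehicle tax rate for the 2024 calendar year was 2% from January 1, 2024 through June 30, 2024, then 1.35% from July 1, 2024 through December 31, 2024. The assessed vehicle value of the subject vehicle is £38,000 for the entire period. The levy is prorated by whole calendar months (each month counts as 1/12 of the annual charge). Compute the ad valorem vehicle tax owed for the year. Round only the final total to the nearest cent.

January 1 – June 30, 2024: 6 months at 2% → £38,000 × 2% × 6/12 = £380.0000
July 1 – December 31, 2024: 6 months at 1.35% → £38,000 × 1.35% × 6/12 = £256.5000
Total = £636.5000

£636.50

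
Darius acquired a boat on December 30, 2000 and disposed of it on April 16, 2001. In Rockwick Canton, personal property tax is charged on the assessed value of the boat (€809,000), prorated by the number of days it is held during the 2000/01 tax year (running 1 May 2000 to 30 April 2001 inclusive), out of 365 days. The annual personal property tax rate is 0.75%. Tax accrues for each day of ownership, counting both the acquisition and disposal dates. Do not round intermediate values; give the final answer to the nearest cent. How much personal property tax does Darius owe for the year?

€1,795.32

Days held (December 30, 2000 – April 16, 2001): 108 out of 365
Tax = €809,000 × 0.75% × 108/365 = €1,795.3151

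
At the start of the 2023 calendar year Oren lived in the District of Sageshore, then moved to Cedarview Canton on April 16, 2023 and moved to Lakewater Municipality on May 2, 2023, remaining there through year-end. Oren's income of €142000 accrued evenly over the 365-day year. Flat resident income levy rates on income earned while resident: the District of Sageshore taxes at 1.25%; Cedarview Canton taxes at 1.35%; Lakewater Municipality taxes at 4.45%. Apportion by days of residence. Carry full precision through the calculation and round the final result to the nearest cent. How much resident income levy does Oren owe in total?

€4818.86

The District of Sageshore, January 1 – April 15, 2023: 105 days → €142000 × 1.25% × 105/365 = €510.6164
Cedarview Canton, April 16 – May 1, 2023: 16 days → €142000 × 1.35% × 16/365 = €84.0329
Lakewater Municipality, May 2 – December 31, 2023: 244 days → €142000 × 4.45% × 244/365 = €4224.2082
Total = €4818.8575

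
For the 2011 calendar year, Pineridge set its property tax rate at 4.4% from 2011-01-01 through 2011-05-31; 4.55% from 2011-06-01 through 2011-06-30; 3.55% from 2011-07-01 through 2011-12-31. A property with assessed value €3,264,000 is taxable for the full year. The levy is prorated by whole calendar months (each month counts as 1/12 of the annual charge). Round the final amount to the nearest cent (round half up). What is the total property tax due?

€130,152.00

2011-01-01 to 2011-05-31: 5 months at 4.4% → €3,264,000 × 4.4% × 5/12 = €59,840.0000
2011-06-01 to 2011-06-30: 1 month at 4.55% → €3,264,000 × 4.55% × 1/12 = €12,376.0000
2011-07-01 to 2011-12-31: 6 months at 3.55% → €3,264,000 × 3.55% × 6/12 = €57,936.0000
Total = €130,152.0000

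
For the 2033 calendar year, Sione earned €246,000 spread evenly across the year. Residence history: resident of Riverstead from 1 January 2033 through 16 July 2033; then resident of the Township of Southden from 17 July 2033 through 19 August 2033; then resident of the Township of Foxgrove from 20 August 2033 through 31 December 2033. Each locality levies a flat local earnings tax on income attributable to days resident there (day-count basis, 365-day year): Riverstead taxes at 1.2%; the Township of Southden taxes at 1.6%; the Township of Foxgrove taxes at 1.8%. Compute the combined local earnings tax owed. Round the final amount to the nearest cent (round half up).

€3,585.53

Riverstead, 1 January – 16 July 2033: 197 days → €246,000 × 1.2% × 197/365 = €1,593.2712
The Township of Southden, 17 July – 19 August 2033: 34 days → €246,000 × 1.6% × 34/365 = €366.6411
The Township of Foxgrove, 20 August – 31 December 2033: 134 days → €246,000 × 1.8% × 134/365 = €1,625.6219
Total = €3,585.5342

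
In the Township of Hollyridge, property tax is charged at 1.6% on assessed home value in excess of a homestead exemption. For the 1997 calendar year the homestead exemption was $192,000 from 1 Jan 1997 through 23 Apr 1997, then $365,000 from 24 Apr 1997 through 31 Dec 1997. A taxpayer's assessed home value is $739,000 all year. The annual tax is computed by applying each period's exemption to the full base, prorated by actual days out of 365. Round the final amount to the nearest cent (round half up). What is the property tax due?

1 Jan – 23 Apr 1997: 113 days, exemption $192,000 → ($739,000 − $192,000) × 1.6% × 113/365 = $2,709.5233
24 Apr – 31 Dec 1997: 252 days, exemption $365,000 → ($739,000 − $365,000) × 1.6% × 252/365 = $4,131.4192
Total = $6,840.9425

$6,840.94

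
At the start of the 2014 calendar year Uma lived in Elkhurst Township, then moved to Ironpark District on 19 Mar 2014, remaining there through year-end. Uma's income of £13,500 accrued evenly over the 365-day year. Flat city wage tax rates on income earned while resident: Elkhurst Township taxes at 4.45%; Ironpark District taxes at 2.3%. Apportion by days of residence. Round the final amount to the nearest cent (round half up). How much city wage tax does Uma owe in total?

Elkhurst Township, 1 Jan – 18 Mar 2014: 77 days → £13,500 × 4.45% × 77/365 = £126.7336
Ironpark District, 19 Mar – 31 Dec 2014: 288 days → £13,500 × 2.3% × 288/365 = £244.9973
Total = £371.7308

£371.73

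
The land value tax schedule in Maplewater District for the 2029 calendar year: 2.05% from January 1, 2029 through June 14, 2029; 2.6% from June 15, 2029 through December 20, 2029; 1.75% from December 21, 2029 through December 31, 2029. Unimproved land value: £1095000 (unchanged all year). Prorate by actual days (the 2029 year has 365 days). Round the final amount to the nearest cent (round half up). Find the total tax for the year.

January 1 – June 14, 2029: 165 days at 2.05% → £1095000 × 2.05% × 165/365 = £10147.5000
June 15 – December 20, 2029: 189 days at 2.6% → £1095000 × 2.6% × 189/365 = £14742.0000
December 21 – December 31, 2029: 11 days at 1.75% → £1095000 × 1.75% × 11/365 = £577.5000
Total = £25467.0000

£25467.00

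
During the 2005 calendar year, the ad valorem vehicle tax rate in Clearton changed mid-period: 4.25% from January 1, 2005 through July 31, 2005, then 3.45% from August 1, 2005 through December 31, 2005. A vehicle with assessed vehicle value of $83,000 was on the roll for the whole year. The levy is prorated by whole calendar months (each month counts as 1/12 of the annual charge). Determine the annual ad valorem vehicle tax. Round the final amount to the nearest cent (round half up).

January 1 – July 31, 2005: 7 months at 4.25% → $83,000 × 4.25% × 7/12 = $2,057.7083
August 1 – December 31, 2005: 5 months at 3.45% → $83,000 × 3.45% × 5/12 = $1,193.1250
Total = $3,250.8333

$3,250.83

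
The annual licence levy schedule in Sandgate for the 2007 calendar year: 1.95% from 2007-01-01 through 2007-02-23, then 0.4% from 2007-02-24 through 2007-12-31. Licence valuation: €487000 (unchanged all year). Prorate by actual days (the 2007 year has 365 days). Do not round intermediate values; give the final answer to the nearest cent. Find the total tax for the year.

€3064.76

2007-01-01 to 2007-02-23: 54 days at 1.95% → €487000 × 1.95% × 54/365 = €1404.9616
2007-02-24 to 2007-12-31: 311 days at 0.4% → €487000 × 0.4% × 311/365 = €1659.8027
Total = €3064.7644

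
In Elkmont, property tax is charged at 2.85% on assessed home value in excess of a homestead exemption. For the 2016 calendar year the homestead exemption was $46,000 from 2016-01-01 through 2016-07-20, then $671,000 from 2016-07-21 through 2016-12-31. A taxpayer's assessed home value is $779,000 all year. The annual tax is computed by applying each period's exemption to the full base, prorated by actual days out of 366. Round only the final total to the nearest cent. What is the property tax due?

$12,908.94

2016-01-01 to 2016-07-20: 202 days, exemption $46,000 → ($779,000 − $46,000) × 2.85% × 202/366 = $11,529.7295
2016-07-21 to 2016-12-31: 164 days, exemption $671,000 → ($779,000 − $671,000) × 2.85% × 164/366 = $1,379.2131
Total = $12,908.9426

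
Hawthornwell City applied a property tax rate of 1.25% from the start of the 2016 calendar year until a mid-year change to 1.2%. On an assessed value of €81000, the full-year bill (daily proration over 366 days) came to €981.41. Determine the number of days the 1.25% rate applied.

Let d = days at the first rate; then 366 − d days at the second rate.
€81000 × [1.25%·d + 1.2%·(366−d)] / 366 = €981.41
Solving gives d = 85, so the new rate took effect on March 26, 2016.

85 days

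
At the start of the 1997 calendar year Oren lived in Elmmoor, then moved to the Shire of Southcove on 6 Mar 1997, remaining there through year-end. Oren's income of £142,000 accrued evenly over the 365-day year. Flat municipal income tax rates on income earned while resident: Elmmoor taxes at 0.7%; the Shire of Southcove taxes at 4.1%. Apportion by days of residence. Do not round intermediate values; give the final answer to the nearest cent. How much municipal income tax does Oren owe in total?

£4,975.45

Elmmoor, 1 Jan – 5 Mar 1997: 64 days → £142,000 × 0.7% × 64/365 = £174.2904
The Shire of Southcove, 6 Mar – 31 Dec 1997: 301 days → £142,000 × 4.1% × 301/365 = £4,801.1562
Total = £4,975.4466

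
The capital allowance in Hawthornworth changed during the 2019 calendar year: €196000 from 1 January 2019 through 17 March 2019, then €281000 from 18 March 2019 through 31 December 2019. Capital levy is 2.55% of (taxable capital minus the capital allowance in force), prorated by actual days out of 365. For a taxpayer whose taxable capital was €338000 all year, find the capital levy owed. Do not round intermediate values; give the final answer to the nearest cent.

1 January – 17 March 2019: 76 days, exemption €196000 → (€338000 − €196000) × 2.55% × 76/365 = €753.9616
18 March – 31 December 2019: 289 days, exemption €281000 → (€338000 − €281000) × 2.55% × 289/365 = €1150.8534
Total = €1904.8151

€1904.82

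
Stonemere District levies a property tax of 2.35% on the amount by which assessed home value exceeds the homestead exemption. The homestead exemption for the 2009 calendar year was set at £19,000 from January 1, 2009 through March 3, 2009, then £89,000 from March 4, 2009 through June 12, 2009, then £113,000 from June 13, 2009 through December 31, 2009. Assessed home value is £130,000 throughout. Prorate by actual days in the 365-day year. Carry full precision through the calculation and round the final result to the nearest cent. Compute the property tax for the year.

£930.79

January 1 – March 3, 2009: 62 days, exemption £19,000 → (£130,000 − £19,000) × 2.35% × 62/365 = £443.0877
March 4 – June 12, 2009: 101 days, exemption £89,000 → (£130,000 − £89,000) × 2.35% × 101/365 = £266.6123
June 13 – December 31, 2009: 202 days, exemption £113,000 → (£130,000 − £113,000) × 2.35% × 202/365 = £221.0932
Total = £930.7932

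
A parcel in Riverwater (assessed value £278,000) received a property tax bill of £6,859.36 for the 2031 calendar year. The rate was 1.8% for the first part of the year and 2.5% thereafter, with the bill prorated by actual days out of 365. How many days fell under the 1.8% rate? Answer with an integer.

17 days

Let d = days at the first rate; then 365 − d days at the second rate.
£278,000 × [1.8%·d + 2.5%·(365−d)] / 365 = £6,859.36
Solving gives d = 17, so the new rate took effect on 18 Jan 2031.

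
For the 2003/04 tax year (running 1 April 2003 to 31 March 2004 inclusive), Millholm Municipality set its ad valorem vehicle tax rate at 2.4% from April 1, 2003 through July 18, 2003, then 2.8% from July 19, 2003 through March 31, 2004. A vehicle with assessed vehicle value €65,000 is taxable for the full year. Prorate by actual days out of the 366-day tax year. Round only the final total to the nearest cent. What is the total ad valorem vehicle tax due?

April 1 – July 18, 2003: 109 days at 2.4% → €65,000 × 2.4% × 109/366 = €464.5902
July 19, 2003 – March 31, 2004: 257 days at 2.8% → €65,000 × 2.8% × 257/366 = €1,277.9781
Total = €1,742.5683

€1,742.57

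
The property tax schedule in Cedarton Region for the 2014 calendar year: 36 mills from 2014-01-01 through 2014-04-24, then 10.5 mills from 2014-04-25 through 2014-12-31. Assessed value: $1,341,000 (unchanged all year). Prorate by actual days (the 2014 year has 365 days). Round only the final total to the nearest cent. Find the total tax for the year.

2014-01-01 to 2014-04-24: 114 days at 36 mills → $1,341,000 × 3.6% × 114/365 = $15,077.9836
2014-04-25 to 2014-12-31: 251 days at 10.5 mills → $1,341,000 × 1.05% × 251/365 = $9,682.7548
Total = $24,760.7384

$24,760.74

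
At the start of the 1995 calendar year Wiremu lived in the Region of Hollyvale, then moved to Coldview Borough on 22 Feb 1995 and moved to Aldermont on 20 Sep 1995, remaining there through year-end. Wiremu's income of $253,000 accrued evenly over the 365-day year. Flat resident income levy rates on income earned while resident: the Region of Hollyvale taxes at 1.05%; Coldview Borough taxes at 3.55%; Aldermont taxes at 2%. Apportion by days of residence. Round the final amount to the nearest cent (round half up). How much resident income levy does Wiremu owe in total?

The Region of Hollyvale, 1 Jan – 21 Feb 1995: 52 days → $253,000 × 1.05% × 52/365 = $378.4603
Coldview Borough, 22 Feb – 19 Sep 1995: 210 days → $253,000 × 3.55% × 210/365 = $5,167.4384
Aldermont, 20 Sep – 31 Dec 1995: 103 days → $253,000 × 2% × 103/365 = $1,427.8904
Total = $6,973.7890

$6,973.79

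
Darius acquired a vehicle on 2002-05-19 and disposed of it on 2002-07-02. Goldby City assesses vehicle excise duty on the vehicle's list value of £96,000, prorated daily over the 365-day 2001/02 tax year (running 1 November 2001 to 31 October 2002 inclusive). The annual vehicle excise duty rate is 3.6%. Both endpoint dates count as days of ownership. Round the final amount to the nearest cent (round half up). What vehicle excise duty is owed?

£426.08

Days held (2002-05-19 to 2002-07-02): 45 out of 365
Tax = £96,000 × 3.6% × 45/365 = £426.0822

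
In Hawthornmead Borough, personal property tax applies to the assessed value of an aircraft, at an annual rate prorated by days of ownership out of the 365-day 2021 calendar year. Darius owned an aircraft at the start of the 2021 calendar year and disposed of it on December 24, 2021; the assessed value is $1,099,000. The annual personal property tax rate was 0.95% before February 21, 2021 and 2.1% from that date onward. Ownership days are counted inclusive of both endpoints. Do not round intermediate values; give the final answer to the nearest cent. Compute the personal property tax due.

January 1 – February 20, 2021: 51 days at 0.95% → $1,099,000 × 0.95% × 51/365 = $1,458.8096
February 21 – December 24, 2021: 307 days at 2.1% → $1,099,000 × 2.1% × 307/365 = $19,411.6521
Total = $20,870.4616

$20,870.46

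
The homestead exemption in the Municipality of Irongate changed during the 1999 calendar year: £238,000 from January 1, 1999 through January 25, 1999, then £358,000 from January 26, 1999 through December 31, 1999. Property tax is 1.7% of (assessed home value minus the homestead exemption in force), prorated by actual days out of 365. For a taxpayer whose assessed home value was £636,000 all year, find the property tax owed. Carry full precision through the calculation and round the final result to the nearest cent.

£4,865.73

January 1 – January 25, 1999: 25 days, exemption £238,000 → (£636,000 − £238,000) × 1.7% × 25/365 = £463.4247
January 26 – December 31, 1999: 340 days, exemption £358,000 → (£636,000 − £358,000) × 1.7% × 340/365 = £4,402.3014
Total = £4,865.7260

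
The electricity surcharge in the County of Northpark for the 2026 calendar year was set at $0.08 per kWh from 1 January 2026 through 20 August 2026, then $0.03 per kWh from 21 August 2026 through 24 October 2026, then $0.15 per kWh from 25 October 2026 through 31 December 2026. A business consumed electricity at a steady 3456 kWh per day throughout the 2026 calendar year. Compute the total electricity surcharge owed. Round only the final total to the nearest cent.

1 January – 20 August 2026: 232 days × 3456 kWh/day = 801,792 kWh at $0.08/kWh → $64,143.36
21 August – 24 October 2026: 65 days × 3456 kWh/day = 224,640 kWh at $0.03/kWh → $6,739.20
25 October – 31 December 2026: 68 days × 3456 kWh/day = 235,008 kWh at $0.15/kWh → $35,251.20

$106,133.76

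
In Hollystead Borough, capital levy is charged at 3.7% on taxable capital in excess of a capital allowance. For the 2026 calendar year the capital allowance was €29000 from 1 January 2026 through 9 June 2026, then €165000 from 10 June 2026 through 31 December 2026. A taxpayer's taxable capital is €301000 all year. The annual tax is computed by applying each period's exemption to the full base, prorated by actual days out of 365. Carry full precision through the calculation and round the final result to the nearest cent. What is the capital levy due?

€7237.81

1 January – 9 June 2026: 160 days, exemption €29000 → (€301000 − €29000) × 3.7% × 160/365 = €4411.6164
10 June – 31 December 2026: 205 days, exemption €165000 → (€301000 − €165000) × 3.7% × 205/365 = €2826.1918
Total = €7237.8082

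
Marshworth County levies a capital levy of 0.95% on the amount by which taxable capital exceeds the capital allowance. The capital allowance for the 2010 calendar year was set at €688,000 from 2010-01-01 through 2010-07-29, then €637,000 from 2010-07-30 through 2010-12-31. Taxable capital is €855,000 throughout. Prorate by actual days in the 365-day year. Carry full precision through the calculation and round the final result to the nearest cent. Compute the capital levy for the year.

2010-01-01 to 2010-07-29: 210 days, exemption €688,000 → (€855,000 − €688,000) × 0.95% × 210/365 = €912.7808
2010-07-30 to 2010-12-31: 155 days, exemption €637,000 → (€855,000 − €637,000) × 0.95% × 155/365 = €879.4658
Total = €1,792.2466

€1,792.25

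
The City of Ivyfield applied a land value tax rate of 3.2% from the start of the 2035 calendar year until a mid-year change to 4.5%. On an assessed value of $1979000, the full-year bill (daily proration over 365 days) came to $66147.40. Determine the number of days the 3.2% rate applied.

325 days

Let d = days at the first rate; then 365 − d days at the second rate.
$1979000 × [3.2%·d + 4.5%·(365−d)] / 365 = $66147.40
Solving gives d = 325, so the new rate took effect on 22 November 2035.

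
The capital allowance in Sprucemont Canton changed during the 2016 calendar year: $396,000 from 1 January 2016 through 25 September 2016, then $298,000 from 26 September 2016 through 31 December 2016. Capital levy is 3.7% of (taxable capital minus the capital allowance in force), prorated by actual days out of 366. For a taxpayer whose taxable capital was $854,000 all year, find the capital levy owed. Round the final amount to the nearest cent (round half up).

1 January – 25 September 2016: 269 days, exemption $396,000 → ($854,000 − $396,000) × 3.7% × 269/366 = $12,454.8470
26 September – 31 December 2016: 97 days, exemption $298,000 → ($854,000 − $298,000) × 3.7% × 97/366 = $5,452.1421
Total = $17,906.9891

$17,906.99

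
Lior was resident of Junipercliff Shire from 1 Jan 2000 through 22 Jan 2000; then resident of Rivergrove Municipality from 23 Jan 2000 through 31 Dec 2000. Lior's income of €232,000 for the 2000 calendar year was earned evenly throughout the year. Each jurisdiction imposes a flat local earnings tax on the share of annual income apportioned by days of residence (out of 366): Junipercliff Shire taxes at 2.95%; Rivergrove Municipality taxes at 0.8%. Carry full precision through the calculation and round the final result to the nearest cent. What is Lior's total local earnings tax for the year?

Junipercliff Shire, 1 Jan – 22 Jan 2000: 22 days → €232,000 × 2.95% × 22/366 = €411.3880
Rivergrove Municipality, 23 Jan – 31 Dec 2000: 344 days → €232,000 × 0.8% × 344/366 = €1,744.4372
Total = €2,155.8251

€2,155.83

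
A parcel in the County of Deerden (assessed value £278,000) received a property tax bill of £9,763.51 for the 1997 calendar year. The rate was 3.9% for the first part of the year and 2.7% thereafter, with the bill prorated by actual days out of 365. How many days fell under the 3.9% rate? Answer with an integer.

Let d = days at the first rate; then 365 − d days at the second rate.
£278,000 × [3.9%·d + 2.7%·(365−d)] / 365 = £9,763.51
Solving gives d = 247, so the new rate took effect on 5 Sep 1997.

247 days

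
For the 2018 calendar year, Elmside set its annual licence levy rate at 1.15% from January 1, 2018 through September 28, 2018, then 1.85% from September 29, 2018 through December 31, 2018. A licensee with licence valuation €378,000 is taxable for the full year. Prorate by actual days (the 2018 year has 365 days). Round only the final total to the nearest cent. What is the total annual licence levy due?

January 1 – September 28, 2018: 271 days at 1.15% → €378,000 × 1.15% × 271/365 = €3,227.4986
September 29 – December 31, 2018: 94 days at 1.85% → €378,000 × 1.85% × 94/365 = €1,800.9370
Total = €5,028.4356

€5,028.44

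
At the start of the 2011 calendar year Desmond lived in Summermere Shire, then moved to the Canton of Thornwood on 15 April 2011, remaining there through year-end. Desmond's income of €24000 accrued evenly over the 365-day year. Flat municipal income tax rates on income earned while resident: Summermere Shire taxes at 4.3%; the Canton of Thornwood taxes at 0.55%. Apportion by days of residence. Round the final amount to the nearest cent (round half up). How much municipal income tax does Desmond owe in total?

Summermere Shire, 1 January – 14 April 2011: 104 days → €24000 × 4.3% × 104/365 = €294.0493
The Canton of Thornwood, 15 April – 31 December 2011: 261 days → €24000 × 0.55% × 261/365 = €94.3890
Total = €388.4384

€388.44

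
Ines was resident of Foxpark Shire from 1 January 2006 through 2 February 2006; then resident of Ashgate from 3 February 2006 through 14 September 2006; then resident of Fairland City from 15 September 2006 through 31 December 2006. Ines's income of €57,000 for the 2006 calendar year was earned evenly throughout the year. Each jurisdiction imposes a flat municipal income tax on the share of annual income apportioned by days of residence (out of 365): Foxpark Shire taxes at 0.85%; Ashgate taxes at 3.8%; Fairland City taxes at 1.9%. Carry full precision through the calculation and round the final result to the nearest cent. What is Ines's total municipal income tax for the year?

€1,693.52

Foxpark Shire, 1 January – 2 February 2006: 33 days → €57,000 × 0.85% × 33/365 = €43.8041
Ashgate, 3 February – 14 September 2006: 224 days → €57,000 × 3.8% × 224/365 = €1,329.2712
Fairland City, 15 September – 31 December 2006: 108 days → €57,000 × 1.9% × 108/365 = €320.4493
Total = €1,693.5247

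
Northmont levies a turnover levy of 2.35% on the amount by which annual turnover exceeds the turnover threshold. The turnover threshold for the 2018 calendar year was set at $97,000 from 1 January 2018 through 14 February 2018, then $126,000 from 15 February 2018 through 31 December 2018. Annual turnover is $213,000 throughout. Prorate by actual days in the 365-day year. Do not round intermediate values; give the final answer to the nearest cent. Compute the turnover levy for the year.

$2,128.52

1 January – 14 February 2018: 45 days, exemption $97,000 → ($213,000 − $97,000) × 2.35% × 45/365 = $336.0822
15 February – 31 December 2018: 320 days, exemption $126,000 → ($213,000 − $126,000) × 2.35% × 320/365 = $1,792.4384
Total = $2,128.5205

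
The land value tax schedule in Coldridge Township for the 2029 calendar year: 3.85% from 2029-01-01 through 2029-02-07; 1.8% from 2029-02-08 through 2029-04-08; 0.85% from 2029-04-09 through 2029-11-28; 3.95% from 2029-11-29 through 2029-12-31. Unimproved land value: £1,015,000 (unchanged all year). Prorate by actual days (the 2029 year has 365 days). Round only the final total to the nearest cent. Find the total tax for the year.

2029-01-01 to 2029-02-07: 38 days at 3.85% → £1,015,000 × 3.85% × 38/365 = £4,068.3425
2029-02-08 to 2029-04-08: 60 days at 1.8% → £1,015,000 × 1.8% × 60/365 = £3,003.2877
2029-04-09 to 2029-11-28: 234 days at 0.85% → £1,015,000 × 0.85% × 234/365 = £5,531.0548
2029-11-29 to 2029-12-31: 33 days at 3.95% → £1,015,000 × 3.95% × 33/365 = £3,624.8014
Total = £16,227.4863

£16,227.49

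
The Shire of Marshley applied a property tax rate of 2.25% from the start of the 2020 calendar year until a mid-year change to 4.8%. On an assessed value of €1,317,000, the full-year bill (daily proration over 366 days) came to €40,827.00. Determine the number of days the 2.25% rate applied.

Let d = days at the first rate; then 366 − d days at the second rate.
€1,317,000 × [2.25%·d + 4.8%·(366−d)] / 366 = €40,827.00
Solving gives d = 244, so the new rate took effect on 1 September 2020.

244 days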